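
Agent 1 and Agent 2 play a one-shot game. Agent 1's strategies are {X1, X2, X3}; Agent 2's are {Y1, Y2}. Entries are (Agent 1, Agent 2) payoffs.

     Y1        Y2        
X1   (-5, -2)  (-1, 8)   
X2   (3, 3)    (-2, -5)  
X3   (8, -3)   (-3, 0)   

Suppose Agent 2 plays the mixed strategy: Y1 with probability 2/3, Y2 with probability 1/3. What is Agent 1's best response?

Compute Agent 1's expected payoff from each pure strategy against the given mix.
X1: (2/3)·(-5) + (1/3)·(-1) = -11/3
X2: (2/3)·3 + (1/3)·(-2) = 4/3
X3: (2/3)·8 + (1/3)·(-3) = 13/3
Highest expected payoff is 13/3, from X3.

X3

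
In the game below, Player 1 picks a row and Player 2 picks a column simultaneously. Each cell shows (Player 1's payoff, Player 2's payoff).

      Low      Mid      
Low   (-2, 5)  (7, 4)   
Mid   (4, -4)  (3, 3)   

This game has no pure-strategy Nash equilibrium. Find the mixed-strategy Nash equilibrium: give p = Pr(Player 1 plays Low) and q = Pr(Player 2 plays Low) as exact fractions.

Each player's mixing probability is pinned down by making the *other* player indifferent.
Player 2 indifferent between Low and Mid: p·5 + (1−p)·(-4) = p·4 + (1−p)·3 ⟹ (-4) + 9p = 3 + 1p ⟹ p = 7/8.
Player 1 indifferent between Low and Mid: q·(-2) + (1−q)·7 = q·4 + (1−q)·3 ⟹ 7 + (-9)q = 3 + 1q ⟹ q = 2/5.

p = 7/8, q = 2/5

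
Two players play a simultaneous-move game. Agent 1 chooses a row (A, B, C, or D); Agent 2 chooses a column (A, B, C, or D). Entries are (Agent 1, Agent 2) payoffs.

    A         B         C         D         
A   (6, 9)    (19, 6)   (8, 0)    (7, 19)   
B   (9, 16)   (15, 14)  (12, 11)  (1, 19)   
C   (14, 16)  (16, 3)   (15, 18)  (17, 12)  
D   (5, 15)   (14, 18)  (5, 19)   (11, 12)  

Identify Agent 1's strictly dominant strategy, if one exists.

No strictly dominant strategy

Check whether one of Agent 1's strategies beats all alternatives regardless of what the opponent does.
A is not dominant: against A, B gives 9 > 6.
B is not dominant: against A, C gives 14 > 9.
C is not dominant: against B, A gives 19 > 16.
D is not dominant: against A, A gives 6 > 5.
No single strategy is best against every opponent action.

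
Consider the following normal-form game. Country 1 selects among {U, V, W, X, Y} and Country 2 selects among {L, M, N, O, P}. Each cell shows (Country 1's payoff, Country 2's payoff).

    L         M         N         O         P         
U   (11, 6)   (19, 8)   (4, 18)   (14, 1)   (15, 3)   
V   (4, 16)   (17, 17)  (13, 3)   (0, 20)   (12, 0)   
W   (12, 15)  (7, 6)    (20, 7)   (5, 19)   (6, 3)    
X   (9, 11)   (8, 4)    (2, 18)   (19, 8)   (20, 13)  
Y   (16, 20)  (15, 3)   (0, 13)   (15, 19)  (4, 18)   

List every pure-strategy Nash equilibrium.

A profile is a Nash equilibrium when each player is best-responding to the other.
Country 1's best responses — vs L: Y (payoff 16); vs M: U (payoff 19); vs N: W (payoff 20); vs O: X (payoff 19); vs P: X (payoff 20).
Country 2's best responses — vs U: N (payoff 18); vs V: O (payoff 20); vs W: O (payoff 19); vs X: N (payoff 18); vs Y: L (payoff 20).
The only mutual best response is (Y, L); neither player gains by switching there.

(Y, L)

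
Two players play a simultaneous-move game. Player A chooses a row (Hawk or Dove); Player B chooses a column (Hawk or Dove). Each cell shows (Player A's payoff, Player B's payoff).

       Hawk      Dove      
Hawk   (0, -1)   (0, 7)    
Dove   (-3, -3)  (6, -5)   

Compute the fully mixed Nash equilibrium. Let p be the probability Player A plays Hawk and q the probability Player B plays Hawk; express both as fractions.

p = 1/5, q = 2/3

Each player's mixing probability is pinned down by making the *other* player indifferent.
Player B indifferent between Hawk and Dove: p·(-1) + (1−p)·(-3) = p·7 + (1−p)·(-5) ⟹ (-3) + 2p = (-5) + 12p ⟹ p = 1/5.
Player A indifferent between Hawk and Dove: q·0 + (1−q)·0 = q·(-3) + (1−q)·6 ⟹ 0 + 0q = 6 + (-9)q ⟹ q = 2/3.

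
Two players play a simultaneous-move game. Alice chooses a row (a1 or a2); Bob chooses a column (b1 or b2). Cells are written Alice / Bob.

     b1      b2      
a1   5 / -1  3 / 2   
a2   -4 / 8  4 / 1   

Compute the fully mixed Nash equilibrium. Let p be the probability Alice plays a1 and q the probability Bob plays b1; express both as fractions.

p = 7/10, q = 1/10

Each player's mixing probability is pinned down by making the *other* player indifferent.
Bob indifferent between b1 and b2: p·(-1) + (1−p)·8 = p·2 + (1−p)·1 ⟹ 8 + (-9)p = 1 + 1p ⟹ p = 7/10.
Alice indifferent between a1 and a2: q·5 + (1−q)·3 = q·(-4) + (1−q)·4 ⟹ 3 + 2q = 4 + (-8)q ⟹ q = 1/10.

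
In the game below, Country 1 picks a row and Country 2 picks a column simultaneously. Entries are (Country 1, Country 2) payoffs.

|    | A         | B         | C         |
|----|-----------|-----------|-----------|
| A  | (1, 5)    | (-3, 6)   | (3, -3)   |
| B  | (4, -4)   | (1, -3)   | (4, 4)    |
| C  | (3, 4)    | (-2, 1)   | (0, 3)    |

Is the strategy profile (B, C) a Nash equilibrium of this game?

Holding Country 2 at C: Country 1 gets 4 from B, versus 3 from A, 0 from C. No profitable deviation for Country 1.
Holding Country 1 at B: Country 2 gets 4 from C, versus -4 from A, -3 from B. No profitable deviation for Country 2 either.

Yes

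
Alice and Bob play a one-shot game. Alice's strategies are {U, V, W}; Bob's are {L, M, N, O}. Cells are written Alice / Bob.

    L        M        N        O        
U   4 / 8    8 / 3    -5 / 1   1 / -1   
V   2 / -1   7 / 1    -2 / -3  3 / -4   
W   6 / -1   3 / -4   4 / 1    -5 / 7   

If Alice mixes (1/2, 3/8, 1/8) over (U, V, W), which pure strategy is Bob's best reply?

L

Bob's best reply maximizes expected payoff against the mix.
L: (1/2)·8 + (3/8)·(-1) + (1/8)·(-1) = 7/2
M: (1/2)·3 + (3/8)·1 + (1/8)·(-4) = 11/8
N: (1/2)·1 + (3/8)·(-3) + (1/8)·1 = -1/2
O: (1/2)·(-1) + (3/8)·(-4) + (1/8)·7 = -9/8
Highest expected payoff is 7/2, from L.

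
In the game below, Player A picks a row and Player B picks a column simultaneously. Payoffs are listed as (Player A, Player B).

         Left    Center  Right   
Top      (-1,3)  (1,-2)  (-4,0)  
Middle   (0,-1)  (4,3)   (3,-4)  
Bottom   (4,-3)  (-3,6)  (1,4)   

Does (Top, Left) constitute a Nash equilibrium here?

Holding Player B at Left: Player A gets -1 from Top but could get 4 by switching to Bottom. Player A has a profitable deviation.

No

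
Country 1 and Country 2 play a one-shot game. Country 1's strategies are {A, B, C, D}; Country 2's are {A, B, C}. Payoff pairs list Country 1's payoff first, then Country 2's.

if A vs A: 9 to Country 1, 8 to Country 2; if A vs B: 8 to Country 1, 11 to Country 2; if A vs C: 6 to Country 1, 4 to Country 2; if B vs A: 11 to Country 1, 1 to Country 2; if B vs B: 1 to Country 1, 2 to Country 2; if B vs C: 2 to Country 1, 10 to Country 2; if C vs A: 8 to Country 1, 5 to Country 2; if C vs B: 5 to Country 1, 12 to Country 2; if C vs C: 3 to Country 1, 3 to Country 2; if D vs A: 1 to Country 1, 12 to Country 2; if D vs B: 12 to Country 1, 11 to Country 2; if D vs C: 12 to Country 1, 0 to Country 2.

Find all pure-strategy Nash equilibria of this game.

Check mutual best responses: a cell is a NE iff neither player can gain by unilaterally deviating.
Country 1's best responses — vs A: B (payoff 11); vs B: D (payoff 12); vs C: D (payoff 12).
Country 2's best responses — vs A: B (payoff 11); vs B: C (payoff 10); vs C: B (payoff 12); vs D: A (payoff 12).
No cell has both players best-responding. For instance, Country 1's best reply to A is B, but against B Country 2 prefers C over A.

There is no pure-strategy Nash equilibrium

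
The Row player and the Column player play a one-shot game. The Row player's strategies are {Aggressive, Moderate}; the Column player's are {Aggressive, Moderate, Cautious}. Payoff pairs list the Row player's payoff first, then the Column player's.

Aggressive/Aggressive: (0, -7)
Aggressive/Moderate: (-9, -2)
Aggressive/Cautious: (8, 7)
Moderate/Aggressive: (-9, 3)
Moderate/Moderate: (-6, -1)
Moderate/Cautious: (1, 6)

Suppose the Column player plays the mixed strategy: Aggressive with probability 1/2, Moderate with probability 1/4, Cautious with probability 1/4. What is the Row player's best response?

The Row player's best reply maximizes expected payoff against the mix.
Aggressive: (1/2)·0 + (1/4)·(-9) + (1/4)·8 = -1/4
Moderate: (1/2)·(-9) + (1/4)·(-6) + (1/4)·1 = -23/4
Highest expected payoff is -1/4, from Aggressive.

Aggressive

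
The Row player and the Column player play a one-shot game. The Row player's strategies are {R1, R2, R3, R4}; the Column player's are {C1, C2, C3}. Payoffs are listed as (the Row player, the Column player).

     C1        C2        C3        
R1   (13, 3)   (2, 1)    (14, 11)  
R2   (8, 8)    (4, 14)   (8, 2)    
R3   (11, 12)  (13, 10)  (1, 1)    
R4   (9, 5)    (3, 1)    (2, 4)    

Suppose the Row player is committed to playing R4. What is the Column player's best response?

C1

With the Row player fixed at R4, the Column player's payoffs are: C1 → 5, C2 → 1, C3 → 4.
The maximum is 5, achieved by C1.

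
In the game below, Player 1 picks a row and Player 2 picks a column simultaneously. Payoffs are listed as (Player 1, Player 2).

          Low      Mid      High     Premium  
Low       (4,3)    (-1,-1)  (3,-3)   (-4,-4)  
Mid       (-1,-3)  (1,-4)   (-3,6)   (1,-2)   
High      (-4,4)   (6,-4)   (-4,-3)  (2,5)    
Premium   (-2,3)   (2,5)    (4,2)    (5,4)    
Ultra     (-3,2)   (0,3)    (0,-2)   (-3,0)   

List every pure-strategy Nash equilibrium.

Find each player's best response to every opponent strategy; NE are the intersections.
Player 1's best responses — vs Low: Low (payoff 4); vs Mid: High (payoff 6); vs High: Premium (payoff 4); vs Premium: Premium (payoff 5).
Player 2's best responses — vs Low: Low (payoff 3); vs Mid: High (payoff 6); vs High: Premium (payoff 5); vs Premium: Mid (payoff 5); vs Ultra: Mid (payoff 3).
The only mutual best response is (Low, Low); neither player gains by switching there.

(Low, Low)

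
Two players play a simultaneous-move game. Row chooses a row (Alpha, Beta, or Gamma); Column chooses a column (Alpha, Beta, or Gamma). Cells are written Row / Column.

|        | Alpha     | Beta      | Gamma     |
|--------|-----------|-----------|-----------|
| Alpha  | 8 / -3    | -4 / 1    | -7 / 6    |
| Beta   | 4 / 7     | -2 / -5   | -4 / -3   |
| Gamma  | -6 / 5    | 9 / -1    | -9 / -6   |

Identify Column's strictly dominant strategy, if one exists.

A strategy is strictly dominant if it gives Column a strictly higher payoff than every other strategy, against every choice by the opponent.
Alpha is not dominant: against Alpha, Beta gives 1 > -3.
Beta is not dominant: against Alpha, Gamma gives 6 > 1.
Gamma is not dominant: against Beta, Alpha gives 7 > -3.
No single strategy is best against every opponent action.

No strictly dominant strategy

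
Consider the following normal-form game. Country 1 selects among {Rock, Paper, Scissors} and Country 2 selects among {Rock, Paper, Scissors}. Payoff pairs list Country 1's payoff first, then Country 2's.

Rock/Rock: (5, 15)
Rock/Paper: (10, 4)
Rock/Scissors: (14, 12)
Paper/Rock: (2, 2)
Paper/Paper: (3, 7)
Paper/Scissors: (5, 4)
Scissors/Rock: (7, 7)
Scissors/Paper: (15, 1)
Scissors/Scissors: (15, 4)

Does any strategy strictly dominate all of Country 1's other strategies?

Check whether one of Country 1's strategies beats all alternatives regardless of what the opponent does.
Scissors strictly dominates: vs Rock: 7 > each of {5, 2}; vs Paper: 15 > each of {10, 3}; vs Scissors: 15 > each of {14, 5}.

Scissors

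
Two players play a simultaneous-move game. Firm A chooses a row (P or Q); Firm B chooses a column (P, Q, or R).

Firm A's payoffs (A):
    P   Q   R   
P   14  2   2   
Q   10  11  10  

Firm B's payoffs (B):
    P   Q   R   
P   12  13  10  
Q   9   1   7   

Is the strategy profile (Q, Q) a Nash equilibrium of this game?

No

Holding Firm B at Q: Firm A gets 11 from Q, versus 2 from P. No profitable deviation for Firm A.
Holding Firm A at Q: Firm B gets 1 from Q but could get 9 by switching to P. Firm B has a profitable deviation.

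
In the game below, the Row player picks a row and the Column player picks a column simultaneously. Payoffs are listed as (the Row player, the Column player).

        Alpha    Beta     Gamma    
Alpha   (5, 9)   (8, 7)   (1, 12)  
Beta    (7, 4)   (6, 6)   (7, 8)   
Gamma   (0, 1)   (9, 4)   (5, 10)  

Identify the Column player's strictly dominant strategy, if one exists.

A strategy is strictly dominant if it gives the Column player a strictly higher payoff than every other strategy, against every choice by the opponent.
Gamma strictly dominates: vs Alpha: 12 > each of {9, 7}; vs Beta: 8 > each of {4, 6}; vs Gamma: 10 > each of {1, 4}.

Gamma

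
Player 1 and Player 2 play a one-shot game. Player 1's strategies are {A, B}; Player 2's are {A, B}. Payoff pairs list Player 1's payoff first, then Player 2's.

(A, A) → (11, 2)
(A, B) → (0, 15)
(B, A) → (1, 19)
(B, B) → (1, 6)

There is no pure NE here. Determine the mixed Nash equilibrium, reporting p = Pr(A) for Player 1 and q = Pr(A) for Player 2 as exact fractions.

p = 1/2, q = 1/11

In a mixed NE each player is indifferent between their pure strategies, so the opponent's mix sets the indifference.
Player 2 indifferent between A and B: p·2 + (1−p)·19 = p·15 + (1−p)·6 ⟹ 19 + (-17)p = 6 + 9p ⟹ p = 1/2.
Player 1 indifferent between A and B: q·11 + (1−q)·0 = q·1 + (1−q)·1 ⟹ 0 + 11q = 1 + 0q ⟹ q = 1/11.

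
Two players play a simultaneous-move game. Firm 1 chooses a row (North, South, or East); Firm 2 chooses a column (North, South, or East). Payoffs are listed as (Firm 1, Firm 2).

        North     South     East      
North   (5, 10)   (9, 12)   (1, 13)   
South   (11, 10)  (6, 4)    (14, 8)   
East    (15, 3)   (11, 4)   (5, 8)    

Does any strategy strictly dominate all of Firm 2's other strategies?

No strictly dominant strategy

Check whether one of Firm 2's strategies beats all alternatives regardless of what the opponent does.
North is not dominant: against North, South gives 12 > 10.
South is not dominant: against North, East gives 13 > 12.
East is not dominant: against South, North gives 10 > 8.
No single strategy is best against every opponent action.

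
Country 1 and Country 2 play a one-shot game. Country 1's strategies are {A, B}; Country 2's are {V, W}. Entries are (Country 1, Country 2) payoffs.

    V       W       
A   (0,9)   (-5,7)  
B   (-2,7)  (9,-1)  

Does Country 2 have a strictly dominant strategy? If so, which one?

A strategy is strictly dominant if it gives Country 2 a strictly higher payoff than every other strategy, against every choice by the opponent.
V strictly dominates: vs A: 9 > 7; vs B: 7 > -1.

V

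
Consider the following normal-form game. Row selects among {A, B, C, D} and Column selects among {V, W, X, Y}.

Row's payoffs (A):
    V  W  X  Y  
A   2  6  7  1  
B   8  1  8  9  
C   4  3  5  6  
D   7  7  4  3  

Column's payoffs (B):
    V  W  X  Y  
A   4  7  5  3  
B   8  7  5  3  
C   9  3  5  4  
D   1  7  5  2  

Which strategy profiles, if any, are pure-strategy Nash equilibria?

Check mutual best responses: a cell is a NE iff neither player can gain by unilaterally deviating.
Row's best responses — vs V: B (payoff 8); vs W: D (payoff 7); vs X: B (payoff 8); vs Y: B (payoff 9).
Column's best responses — vs A: W (payoff 7); vs B: V (payoff 8); vs C: V (payoff 9); vs D: W (payoff 7).
Mutual best responses occur at (B, V) and (D, W); at each, neither player gains by switching.

(B, V) and (D, W)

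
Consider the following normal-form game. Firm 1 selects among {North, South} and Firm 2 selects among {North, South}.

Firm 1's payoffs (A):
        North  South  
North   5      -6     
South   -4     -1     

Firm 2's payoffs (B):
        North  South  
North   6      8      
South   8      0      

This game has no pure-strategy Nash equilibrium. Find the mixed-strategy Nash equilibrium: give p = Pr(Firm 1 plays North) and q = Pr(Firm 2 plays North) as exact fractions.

p = 4/5, q = 5/14

In a mixed NE each player is indifferent between their pure strategies, so the opponent's mix sets the indifference.
Firm 2 indifferent between North and South: p·6 + (1−p)·8 = p·8 + (1−p)·0 ⟹ 8 + (-2)p = 0 + 8p ⟹ p = 4/5.
Firm 1 indifferent between North and South: q·5 + (1−q)·(-6) = q·(-4) + (1−q)·(-1) ⟹ (-6) + 11q = (-1) + (-3)q ⟹ q = 5/14.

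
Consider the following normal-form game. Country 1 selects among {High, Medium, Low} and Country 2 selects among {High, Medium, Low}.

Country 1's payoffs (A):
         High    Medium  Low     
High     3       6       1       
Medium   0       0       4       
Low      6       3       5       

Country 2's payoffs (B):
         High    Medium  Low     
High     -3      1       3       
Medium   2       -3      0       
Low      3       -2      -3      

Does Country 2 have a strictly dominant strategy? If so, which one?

No strictly dominant strategy

Check whether one of Country 2's strategies beats all alternatives regardless of what the opponent does.
High is not dominant: against High, Medium gives 1 > -3.
Medium is not dominant: against High, Low gives 3 > 1.
Low is not dominant: against Medium, High gives 2 > 0.
No single strategy is best against every opponent action.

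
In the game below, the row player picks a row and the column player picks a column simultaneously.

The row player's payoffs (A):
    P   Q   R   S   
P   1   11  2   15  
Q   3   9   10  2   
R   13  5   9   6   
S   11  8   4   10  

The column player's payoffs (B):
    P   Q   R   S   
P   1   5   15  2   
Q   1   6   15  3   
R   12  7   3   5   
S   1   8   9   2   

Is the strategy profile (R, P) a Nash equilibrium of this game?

Yes

Holding the column player at P: the row player gets 13 from R, versus 1 from P, 3 from Q, 11 from S. No profitable deviation for the row player.
Holding the row player at R: the column player gets 12 from P, versus 7 from Q, 3 from R, 5 from S. No profitable deviation for the column player either.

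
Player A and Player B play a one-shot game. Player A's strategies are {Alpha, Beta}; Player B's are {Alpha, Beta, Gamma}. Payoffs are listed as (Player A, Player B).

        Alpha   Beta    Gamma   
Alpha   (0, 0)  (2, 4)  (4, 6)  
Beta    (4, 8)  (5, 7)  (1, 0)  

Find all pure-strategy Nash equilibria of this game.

Check mutual best responses: a cell is a NE iff neither player can gain by unilaterally deviating.
Player A's best responses — vs Alpha: Beta (payoff 4); vs Beta: Beta (payoff 5); vs Gamma: Alpha (payoff 4).
Player B's best responses — vs Alpha: Gamma (payoff 6); vs Beta: Alpha (payoff 8).
Mutual best responses occur at (Alpha, Gamma) and (Beta, Alpha); at each, neither player gains by switching.

(Alpha, Gamma) and (Beta, Alpha)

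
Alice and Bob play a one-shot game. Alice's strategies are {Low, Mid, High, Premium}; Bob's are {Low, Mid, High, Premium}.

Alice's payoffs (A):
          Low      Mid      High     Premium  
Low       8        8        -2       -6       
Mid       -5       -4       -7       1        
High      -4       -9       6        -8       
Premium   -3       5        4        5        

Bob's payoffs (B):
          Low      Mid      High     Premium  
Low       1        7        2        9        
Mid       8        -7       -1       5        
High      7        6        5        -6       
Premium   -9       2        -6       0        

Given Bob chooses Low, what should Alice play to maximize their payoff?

Low

With Bob fixed at Low, Alice's payoffs are: Low → 8, Mid → -5, High → -4, Premium → -3.
The maximum is 8, achieved by Low.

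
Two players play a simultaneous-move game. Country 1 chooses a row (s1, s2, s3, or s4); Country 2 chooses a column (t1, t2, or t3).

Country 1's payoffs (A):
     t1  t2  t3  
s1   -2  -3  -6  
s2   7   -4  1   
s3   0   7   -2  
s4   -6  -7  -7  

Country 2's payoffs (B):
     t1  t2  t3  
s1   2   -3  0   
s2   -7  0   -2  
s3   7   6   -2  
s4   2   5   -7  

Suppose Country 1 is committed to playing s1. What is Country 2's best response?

t1

With Country 1 fixed at s1, Country 2's payoffs are: t1 → 2, t2 → -3, t3 → 0.
The maximum is 2, achieved by t1.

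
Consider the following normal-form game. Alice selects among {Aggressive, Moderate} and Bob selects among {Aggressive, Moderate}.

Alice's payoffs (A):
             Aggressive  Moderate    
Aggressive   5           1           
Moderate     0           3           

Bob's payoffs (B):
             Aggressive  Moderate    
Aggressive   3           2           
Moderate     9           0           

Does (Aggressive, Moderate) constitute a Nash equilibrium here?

Holding Bob at Moderate: Alice gets 1 from Aggressive but could get 3 by switching to Moderate. Alice has a profitable deviation.

No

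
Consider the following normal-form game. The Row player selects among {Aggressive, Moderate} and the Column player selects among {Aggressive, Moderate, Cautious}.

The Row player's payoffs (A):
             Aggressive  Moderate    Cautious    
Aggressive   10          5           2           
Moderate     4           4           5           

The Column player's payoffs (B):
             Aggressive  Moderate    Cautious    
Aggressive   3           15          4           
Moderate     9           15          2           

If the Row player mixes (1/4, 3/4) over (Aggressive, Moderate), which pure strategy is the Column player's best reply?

Compute the Column player's expected payoff from each pure strategy against the given mix.
Aggressive: (1/4)·3 + (3/4)·9 = 15/2
Moderate: (1/4)·15 + (3/4)·15 = 15
Cautious: (1/4)·4 + (3/4)·2 = 5/2
Highest expected payoff is 15, from Moderate.

Moderate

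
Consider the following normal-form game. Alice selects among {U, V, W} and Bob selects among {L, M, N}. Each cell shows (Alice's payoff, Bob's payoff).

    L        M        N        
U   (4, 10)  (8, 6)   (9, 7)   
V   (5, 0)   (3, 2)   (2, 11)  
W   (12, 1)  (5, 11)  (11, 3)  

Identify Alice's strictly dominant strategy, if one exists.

No strictly dominant strategy

A strategy is strictly dominant if it gives Alice a strictly higher payoff than every other strategy, against every choice by the opponent.
U is not dominant: against L, V gives 5 > 4.
V is not dominant: against L, W gives 12 > 5.
W is not dominant: against M, U gives 8 > 5.
No single strategy is best against every opponent action.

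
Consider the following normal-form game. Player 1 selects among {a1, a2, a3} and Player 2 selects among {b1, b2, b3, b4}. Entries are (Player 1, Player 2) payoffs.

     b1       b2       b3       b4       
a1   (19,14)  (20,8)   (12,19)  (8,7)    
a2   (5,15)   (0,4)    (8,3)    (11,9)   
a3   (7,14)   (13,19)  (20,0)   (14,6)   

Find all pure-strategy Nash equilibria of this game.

None

A profile is a Nash equilibrium when each player is best-responding to the other.
Player 1's best responses — vs b1: a1 (payoff 19); vs b2: a1 (payoff 20); vs b3: a3 (payoff 20); vs b4: a3 (payoff 14).
Player 2's best responses — vs a1: b3 (payoff 19); vs a2: b1 (payoff 15); vs a3: b2 (payoff 19).
No cell has both players best-responding. For instance, Player 1's best reply to b3 is a3, but against a3 Player 2 prefers b2 over b3.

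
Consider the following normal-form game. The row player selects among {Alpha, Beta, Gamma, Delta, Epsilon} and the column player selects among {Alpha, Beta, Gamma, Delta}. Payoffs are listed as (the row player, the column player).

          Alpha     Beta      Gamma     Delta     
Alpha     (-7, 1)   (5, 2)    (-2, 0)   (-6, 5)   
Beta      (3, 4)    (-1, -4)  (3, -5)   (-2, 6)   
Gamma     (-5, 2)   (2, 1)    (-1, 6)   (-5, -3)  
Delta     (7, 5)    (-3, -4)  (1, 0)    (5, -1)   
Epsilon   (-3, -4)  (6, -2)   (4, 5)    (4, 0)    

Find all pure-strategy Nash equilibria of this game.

A profile is a Nash equilibrium when each player is best-responding to the other.
The row player's best responses — vs Alpha: Delta (payoff 7); vs Beta: Epsilon (payoff 6); vs Gamma: Epsilon (payoff 4); vs Delta: Delta (payoff 5).
The column player's best responses — vs Alpha: Delta (payoff 5); vs Beta: Delta (payoff 6); vs Gamma: Gamma (payoff 6); vs Delta: Alpha (payoff 5); vs Epsilon: Gamma (payoff 5).
Mutual best responses occur at (Delta, Alpha) and (Epsilon, Gamma); at each, neither player gains by switching.

(Delta, Alpha) and (Epsilon, Gamma)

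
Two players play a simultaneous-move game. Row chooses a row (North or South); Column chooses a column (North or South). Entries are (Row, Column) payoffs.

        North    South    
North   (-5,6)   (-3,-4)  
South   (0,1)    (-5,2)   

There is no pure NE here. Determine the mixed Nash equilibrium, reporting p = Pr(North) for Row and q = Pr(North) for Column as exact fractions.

p = 1/11, q = 2/7

In a mixed NE each player is indifferent between their pure strategies, so the opponent's mix sets the indifference.
Column indifferent between North and South: p·6 + (1−p)·1 = p·(-4) + (1−p)·2 ⟹ 1 + 5p = 2 + (-6)p ⟹ p = 1/11.
Row indifferent between North and South: q·(-5) + (1−q)·(-3) = q·0 + (1−q)·(-5) ⟹ (-3) + (-2)q = (-5) + 5q ⟹ q = 2/7.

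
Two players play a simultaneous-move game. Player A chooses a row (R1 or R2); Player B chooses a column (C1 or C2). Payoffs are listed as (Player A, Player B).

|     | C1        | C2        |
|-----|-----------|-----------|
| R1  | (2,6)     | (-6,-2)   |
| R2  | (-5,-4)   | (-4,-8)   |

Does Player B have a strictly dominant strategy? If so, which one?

C1

A strategy is strictly dominant if it gives Player B a strictly higher payoff than every other strategy, against every choice by the opponent.
C1 strictly dominates: vs R1: 6 > -2; vs R2: -4 > -8.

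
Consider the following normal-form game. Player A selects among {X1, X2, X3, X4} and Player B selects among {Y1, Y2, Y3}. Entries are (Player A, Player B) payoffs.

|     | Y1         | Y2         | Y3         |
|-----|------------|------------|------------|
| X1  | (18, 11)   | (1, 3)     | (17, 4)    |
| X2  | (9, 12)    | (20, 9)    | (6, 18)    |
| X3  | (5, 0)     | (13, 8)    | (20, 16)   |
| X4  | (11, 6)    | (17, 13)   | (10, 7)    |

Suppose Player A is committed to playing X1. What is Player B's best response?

Y1

With Player A fixed at X1, Player B's payoffs are: Y1 → 11, Y2 → 3, Y3 → 4.
The maximum is 11, achieved by Y1.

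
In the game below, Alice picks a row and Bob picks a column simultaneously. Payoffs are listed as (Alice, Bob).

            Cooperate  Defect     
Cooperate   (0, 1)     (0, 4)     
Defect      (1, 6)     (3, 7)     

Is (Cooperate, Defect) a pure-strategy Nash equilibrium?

No

Holding Bob at Defect: Alice gets 0 from Cooperate but could get 3 by switching to Defect. Alice has a profitable deviation.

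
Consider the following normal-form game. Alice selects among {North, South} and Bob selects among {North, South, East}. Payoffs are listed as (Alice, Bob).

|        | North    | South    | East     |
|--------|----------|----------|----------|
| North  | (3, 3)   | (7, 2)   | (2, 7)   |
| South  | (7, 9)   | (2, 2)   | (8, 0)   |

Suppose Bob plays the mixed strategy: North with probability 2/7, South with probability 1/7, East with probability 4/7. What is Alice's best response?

Compute Alice's expected payoff from each pure strategy against the given mix.
North: (2/7)·3 + (1/7)·7 + (4/7)·2 = 3
South: (2/7)·7 + (1/7)·2 + (4/7)·8 = 48/7
Highest expected payoff is 48/7, from South.

South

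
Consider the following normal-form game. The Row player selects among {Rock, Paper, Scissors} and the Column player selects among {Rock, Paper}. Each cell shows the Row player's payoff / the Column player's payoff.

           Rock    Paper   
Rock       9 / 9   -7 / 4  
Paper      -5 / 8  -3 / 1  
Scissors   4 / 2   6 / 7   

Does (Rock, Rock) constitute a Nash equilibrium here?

Yes

Holding the Column player at Rock: the Row player gets 9 from Rock, versus -5 from Paper, 4 from Scissors. No profitable deviation for the Row player.
Holding the Row player at Rock: the Column player gets 9 from Rock, versus 4 from Paper. No profitable deviation for the Column player either.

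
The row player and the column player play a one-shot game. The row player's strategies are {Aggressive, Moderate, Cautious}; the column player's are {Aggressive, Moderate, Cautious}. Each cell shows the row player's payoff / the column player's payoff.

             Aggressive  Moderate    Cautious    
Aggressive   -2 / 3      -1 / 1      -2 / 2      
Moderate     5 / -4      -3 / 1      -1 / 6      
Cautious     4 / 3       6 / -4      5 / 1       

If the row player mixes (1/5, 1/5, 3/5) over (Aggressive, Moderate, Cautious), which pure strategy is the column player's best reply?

Cautious

Compute the column player's expected payoff from each pure strategy against the given mix.
Aggressive: (1/5)·3 + (1/5)·(-4) + (3/5)·3 = 8/5
Moderate: (1/5)·1 + (1/5)·1 + (3/5)·(-4) = -2
Cautious: (1/5)·2 + (1/5)·6 + (3/5)·1 = 11/5
Highest expected payoff is 11/5, from Cautious.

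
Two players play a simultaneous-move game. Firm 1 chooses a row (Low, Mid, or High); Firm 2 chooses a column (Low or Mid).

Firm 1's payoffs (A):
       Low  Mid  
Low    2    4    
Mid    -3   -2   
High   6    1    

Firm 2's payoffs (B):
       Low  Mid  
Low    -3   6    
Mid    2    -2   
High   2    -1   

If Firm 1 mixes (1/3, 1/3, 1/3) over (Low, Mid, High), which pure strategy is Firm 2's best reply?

Compute Firm 2's expected payoff from each pure strategy against the given mix.
Low: (1/3)·(-3) + (1/3)·2 + (1/3)·2 = 1/3
Mid: (1/3)·6 + (1/3)·(-2) + (1/3)·(-1) = 1
Highest expected payoff is 1, from Mid.

Mid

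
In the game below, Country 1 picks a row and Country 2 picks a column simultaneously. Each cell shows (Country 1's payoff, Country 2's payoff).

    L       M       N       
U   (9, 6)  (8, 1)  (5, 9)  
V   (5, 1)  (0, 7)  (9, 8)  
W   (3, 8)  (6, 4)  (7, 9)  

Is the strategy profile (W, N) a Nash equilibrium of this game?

No

Holding Country 2 at N: Country 1 gets 7 from W but could get 9 by switching to V. Country 1 has a profitable deviation.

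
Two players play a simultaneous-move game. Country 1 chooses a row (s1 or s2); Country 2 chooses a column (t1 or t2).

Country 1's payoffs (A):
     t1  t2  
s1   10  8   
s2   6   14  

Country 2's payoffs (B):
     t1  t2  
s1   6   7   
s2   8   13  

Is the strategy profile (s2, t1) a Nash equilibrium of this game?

Holding Country 2 at t1: Country 1 gets 6 from s2 but could get 10 by switching to s1. Country 1 has a profitable deviation.

No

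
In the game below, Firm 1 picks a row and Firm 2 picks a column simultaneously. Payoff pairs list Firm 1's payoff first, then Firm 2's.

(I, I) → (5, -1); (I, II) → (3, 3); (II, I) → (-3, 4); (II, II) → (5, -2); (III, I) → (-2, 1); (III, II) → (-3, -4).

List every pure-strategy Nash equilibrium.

Check mutual best responses: a cell is a NE iff neither player can gain by unilaterally deviating.
Firm 1's best responses — vs I: I (payoff 5); vs II: II (payoff 5).
Firm 2's best responses — vs I: II (payoff 3); vs II: I (payoff 4); vs III: I (payoff 1).
No cell has both players best-responding. For instance, Firm 1's best reply to II is II, but against II Firm 2 prefers I over II.

None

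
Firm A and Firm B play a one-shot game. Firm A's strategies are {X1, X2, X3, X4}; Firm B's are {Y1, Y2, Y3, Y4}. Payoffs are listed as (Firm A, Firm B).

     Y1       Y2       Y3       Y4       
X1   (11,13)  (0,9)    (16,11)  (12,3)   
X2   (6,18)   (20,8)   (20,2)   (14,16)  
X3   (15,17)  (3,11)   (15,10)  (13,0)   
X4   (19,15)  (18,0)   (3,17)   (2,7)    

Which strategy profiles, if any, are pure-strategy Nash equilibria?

No pure-strategy Nash equilibrium

A profile is a Nash equilibrium when each player is best-responding to the other.
Firm A's best responses — vs Y1: X4 (payoff 19); vs Y2: X2 (payoff 20); vs Y3: X2 (payoff 20); vs Y4: X2 (payoff 14).
Firm B's best responses — vs X1: Y1 (payoff 13); vs X2: Y1 (payoff 18); vs X3: Y1 (payoff 17); vs X4: Y3 (payoff 17).
No cell has both players best-responding. For instance, Firm A's best reply to Y2 is X2, but against X2 Firm B prefers Y1 over Y2.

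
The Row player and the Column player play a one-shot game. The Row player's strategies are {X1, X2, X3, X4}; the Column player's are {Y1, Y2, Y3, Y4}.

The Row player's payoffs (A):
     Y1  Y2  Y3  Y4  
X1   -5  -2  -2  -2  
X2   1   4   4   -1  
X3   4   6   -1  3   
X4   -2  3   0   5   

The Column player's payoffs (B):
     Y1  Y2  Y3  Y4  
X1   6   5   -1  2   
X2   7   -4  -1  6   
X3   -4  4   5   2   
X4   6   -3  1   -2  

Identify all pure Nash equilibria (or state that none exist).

No pure-strategy Nash equilibrium

Check mutual best responses: a cell is a NE iff neither player can gain by unilaterally deviating.
The Row player's best responses — vs Y1: X3 (payoff 4); vs Y2: X3 (payoff 6); vs Y3: X2 (payoff 4); vs Y4: X4 (payoff 5).
The Column player's best responses — vs X1: Y1 (payoff 6); vs X2: Y1 (payoff 7); vs X3: Y3 (payoff 5); vs X4: Y1 (payoff 6).
No cell has both players best-responding. For instance, the Row player's best reply to Y4 is X4, but against X4 the Column player prefers Y1 over Y4.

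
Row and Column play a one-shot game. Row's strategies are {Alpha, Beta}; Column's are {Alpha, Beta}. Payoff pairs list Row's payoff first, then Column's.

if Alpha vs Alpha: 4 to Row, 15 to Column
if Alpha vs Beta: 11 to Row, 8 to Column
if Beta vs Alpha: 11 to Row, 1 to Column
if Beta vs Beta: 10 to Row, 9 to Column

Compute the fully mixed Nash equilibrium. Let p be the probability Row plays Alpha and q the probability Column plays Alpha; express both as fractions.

Each player's mixing probability is pinned down by making the *other* player indifferent.
Column indifferent between Alpha and Beta: p·15 + (1−p)·1 = p·8 + (1−p)·9 ⟹ 1 + 14p = 9 + (-1)p ⟹ p = 8/15.
Row indifferent between Alpha and Beta: q·4 + (1−q)·11 = q·11 + (1−q)·10 ⟹ 11 + (-7)q = 10 + 1q ⟹ q = 1/8.

p = 8/15, q = 1/8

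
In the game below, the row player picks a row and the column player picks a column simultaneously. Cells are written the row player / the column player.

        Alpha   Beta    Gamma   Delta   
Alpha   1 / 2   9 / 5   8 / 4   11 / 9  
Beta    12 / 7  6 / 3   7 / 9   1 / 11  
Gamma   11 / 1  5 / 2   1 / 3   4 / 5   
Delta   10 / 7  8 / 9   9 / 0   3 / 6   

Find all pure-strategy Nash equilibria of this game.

(Alpha, Delta)

Check mutual best responses: a cell is a NE iff neither player can gain by unilaterally deviating.
The row player's best responses — vs Alpha: Beta (payoff 12); vs Beta: Alpha (payoff 9); vs Gamma: Delta (payoff 9); vs Delta: Alpha (payoff 11).
The column player's best responses — vs Alpha: Delta (payoff 9); vs Beta: Delta (payoff 11); vs Gamma: Delta (payoff 5); vs Delta: Beta (payoff 9).
The only mutual best response is (Alpha, Delta); neither player gains by switching there.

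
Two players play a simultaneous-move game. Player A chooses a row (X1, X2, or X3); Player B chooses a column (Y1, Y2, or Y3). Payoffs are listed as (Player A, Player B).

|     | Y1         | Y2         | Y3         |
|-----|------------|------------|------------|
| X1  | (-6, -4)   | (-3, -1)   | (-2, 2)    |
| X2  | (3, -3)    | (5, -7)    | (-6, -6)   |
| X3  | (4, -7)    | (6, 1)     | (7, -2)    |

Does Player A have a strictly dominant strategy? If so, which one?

X3

A strategy is strictly dominant if it gives Player A a strictly higher payoff than every other strategy, against every choice by the opponent.
X3 strictly dominates: vs Y1: 4 > each of {-6, 3}; vs Y2: 6 > each of {-3, 5}; vs Y3: 7 > each of {-2, -6}.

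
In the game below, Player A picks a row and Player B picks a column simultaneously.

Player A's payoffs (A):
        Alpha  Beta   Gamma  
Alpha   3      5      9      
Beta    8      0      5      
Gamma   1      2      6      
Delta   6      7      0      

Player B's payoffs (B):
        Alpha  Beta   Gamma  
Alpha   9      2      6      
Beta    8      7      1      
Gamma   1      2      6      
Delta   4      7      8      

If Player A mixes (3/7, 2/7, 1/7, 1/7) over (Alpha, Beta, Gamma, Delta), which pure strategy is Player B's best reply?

Compute Player B's expected payoff from each pure strategy against the given mix.
Alpha: (3/7)·9 + (2/7)·8 + (1/7)·1 + (1/7)·4 = 48/7
Beta: (3/7)·2 + (2/7)·7 + (1/7)·2 + (1/7)·7 = 29/7
Gamma: (3/7)·6 + (2/7)·1 + (1/7)·6 + (1/7)·8 = 34/7
Highest expected payoff is 48/7, from Alpha.

Alpha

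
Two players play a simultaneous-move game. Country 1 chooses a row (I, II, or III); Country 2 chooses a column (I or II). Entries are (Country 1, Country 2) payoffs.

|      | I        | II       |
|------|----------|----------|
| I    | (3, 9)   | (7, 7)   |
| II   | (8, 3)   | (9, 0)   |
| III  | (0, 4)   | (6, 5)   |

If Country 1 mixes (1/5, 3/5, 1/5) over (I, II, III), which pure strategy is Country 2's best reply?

I

Country 2's best reply maximizes expected payoff against the mix.
I: (1/5)·9 + (3/5)·3 + (1/5)·4 = 22/5
II: (1/5)·7 + (3/5)·0 + (1/5)·5 = 12/5
Highest expected payoff is 22/5, from I.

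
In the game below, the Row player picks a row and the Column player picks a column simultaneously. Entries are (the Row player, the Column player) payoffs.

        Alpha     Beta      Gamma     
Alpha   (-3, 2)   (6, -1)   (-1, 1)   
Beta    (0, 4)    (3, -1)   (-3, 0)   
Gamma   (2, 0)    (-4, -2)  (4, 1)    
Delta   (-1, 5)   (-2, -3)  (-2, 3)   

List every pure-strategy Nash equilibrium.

(Gamma, Gamma)

Check mutual best responses: a cell is a NE iff neither player can gain by unilaterally deviating.
The Row player's best responses — vs Alpha: Gamma (payoff 2); vs Beta: Alpha (payoff 6); vs Gamma: Gamma (payoff 4).
The Column player's best responses — vs Alpha: Alpha (payoff 2); vs Beta: Alpha (payoff 4); vs Gamma: Gamma (payoff 1); vs Delta: Alpha (payoff 5).
The only mutual best response is (Gamma, Gamma); neither player gains by switching there.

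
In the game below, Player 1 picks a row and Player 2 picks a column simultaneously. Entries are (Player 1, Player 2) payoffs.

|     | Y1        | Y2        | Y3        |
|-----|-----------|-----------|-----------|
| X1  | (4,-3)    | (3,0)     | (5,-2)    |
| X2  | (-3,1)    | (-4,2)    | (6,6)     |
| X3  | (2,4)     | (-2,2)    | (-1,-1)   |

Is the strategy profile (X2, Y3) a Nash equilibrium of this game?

Yes

Holding Player 2 at Y3: Player 1 gets 6 from X2, versus 5 from X1, -1 from X3. No profitable deviation for Player 1.
Holding Player 1 at X2: Player 2 gets 6 from Y3, versus 1 from Y1, 2 from Y2. No profitable deviation for Player 2 either.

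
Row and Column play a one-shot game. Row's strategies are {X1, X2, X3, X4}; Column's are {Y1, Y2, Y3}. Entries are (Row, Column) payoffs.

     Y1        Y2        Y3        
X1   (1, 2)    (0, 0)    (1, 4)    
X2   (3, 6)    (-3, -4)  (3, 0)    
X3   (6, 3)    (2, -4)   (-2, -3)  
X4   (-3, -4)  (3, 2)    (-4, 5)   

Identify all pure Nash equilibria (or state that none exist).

(X3, Y1)

A profile is a Nash equilibrium when each player is best-responding to the other.
Row's best responses — vs Y1: X3 (payoff 6); vs Y2: X4 (payoff 3); vs Y3: X2 (payoff 3).
Column's best responses — vs X1: Y3 (payoff 4); vs X2: Y1 (payoff 6); vs X3: Y1 (payoff 3); vs X4: Y3 (payoff 5).
The only mutual best response is (X3, Y1); neither player gains by switching there.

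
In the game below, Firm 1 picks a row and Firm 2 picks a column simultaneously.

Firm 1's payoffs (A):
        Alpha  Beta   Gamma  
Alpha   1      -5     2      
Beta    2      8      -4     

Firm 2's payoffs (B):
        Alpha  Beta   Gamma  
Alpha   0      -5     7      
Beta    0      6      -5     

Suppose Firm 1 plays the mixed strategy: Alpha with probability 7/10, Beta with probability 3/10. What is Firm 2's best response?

Firm 2's best reply maximizes expected payoff against the mix.
Alpha: (7/10)·0 + (3/10)·0 = 0
Beta: (7/10)·(-5) + (3/10)·6 = -17/10
Gamma: (7/10)·7 + (3/10)·(-5) = 17/5
Highest expected payoff is 17/5, from Gamma.

Gamma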